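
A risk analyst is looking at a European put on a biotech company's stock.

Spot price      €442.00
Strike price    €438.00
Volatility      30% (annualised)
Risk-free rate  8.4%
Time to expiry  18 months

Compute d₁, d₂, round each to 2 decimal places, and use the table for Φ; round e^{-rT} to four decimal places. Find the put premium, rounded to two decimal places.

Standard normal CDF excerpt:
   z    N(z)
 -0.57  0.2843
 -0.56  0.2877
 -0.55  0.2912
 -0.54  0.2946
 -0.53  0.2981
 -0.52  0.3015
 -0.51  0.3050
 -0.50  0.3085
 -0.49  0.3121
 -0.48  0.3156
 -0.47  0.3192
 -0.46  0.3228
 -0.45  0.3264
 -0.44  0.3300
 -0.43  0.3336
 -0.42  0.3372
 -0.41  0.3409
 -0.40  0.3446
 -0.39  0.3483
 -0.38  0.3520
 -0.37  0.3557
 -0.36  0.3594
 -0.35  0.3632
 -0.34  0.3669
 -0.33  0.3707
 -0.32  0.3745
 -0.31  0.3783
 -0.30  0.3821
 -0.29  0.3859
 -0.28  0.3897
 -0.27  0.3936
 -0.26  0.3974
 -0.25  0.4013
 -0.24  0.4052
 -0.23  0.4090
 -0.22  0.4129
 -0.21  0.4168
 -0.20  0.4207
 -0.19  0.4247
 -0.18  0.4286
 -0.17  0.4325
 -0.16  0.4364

σ√T = 0.3 × 1.2247 = 0.3674
ln(S/K) + (r + σ²/2)T = ln(442/438) + (0.084 + 0.3²/2)·1.5 = 0.0091 + 0.1935 = 0.2026
d₁ = 0.2026 / 0.3674 = 0.5514 → 0.55
d₂ = d₁ − σ√T = 0.5514 − 0.3674 = 0.1840 → 0.18
e^(−rT) = e^(−0.084·1.5) = 0.8816
N(−d₂) = N(-0.18) = 0.4286;  N(−d₁) = N(-0.55) = 0.2912
P = 438·0.8816·0.4286 − 442·0.2912 = 165.4999 − 128.7104 = 36.7895

€36.79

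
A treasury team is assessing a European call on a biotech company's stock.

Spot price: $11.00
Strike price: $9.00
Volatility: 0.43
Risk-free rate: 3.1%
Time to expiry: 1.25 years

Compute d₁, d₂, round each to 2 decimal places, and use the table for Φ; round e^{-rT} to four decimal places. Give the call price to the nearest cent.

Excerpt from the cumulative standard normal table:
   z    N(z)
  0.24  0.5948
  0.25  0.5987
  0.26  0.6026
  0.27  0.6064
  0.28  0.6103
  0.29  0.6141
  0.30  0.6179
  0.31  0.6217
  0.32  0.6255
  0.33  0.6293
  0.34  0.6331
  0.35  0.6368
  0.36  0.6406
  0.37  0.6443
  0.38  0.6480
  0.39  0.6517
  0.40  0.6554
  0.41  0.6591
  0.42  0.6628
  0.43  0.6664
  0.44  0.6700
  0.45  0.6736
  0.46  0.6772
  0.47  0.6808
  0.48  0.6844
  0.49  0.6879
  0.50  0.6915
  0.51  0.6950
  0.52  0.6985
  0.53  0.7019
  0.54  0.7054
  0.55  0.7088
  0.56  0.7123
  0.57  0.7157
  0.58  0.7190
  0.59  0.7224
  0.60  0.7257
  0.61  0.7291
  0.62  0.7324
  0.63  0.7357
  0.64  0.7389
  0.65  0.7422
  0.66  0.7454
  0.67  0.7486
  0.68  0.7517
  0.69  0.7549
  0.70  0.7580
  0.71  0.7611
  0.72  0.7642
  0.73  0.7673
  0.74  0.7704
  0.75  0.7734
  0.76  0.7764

$3.26

σ√T = 0.43·√1.25 = 0.4808
d₁ = [ln(11/9) + (0.031 + 0.43²/2)·1.25] / 0.4808 = [0.2007 + 0.1543] / 0.4808 = 0.7384 → 0.74
d₂ = d₁ − σ√T = 0.7384 − 0.4808 = 0.2576 → 0.26
e^(−rT) = e^(−0.031·1.25) = 0.9620
N(d₁) = N(0.74) = 0.7704;  N(d₂) = N(0.26) = 0.6026
C = 11·0.7704 − 9·0.9620·0.6026 = 8.4744 − 5.2173 = 3.2571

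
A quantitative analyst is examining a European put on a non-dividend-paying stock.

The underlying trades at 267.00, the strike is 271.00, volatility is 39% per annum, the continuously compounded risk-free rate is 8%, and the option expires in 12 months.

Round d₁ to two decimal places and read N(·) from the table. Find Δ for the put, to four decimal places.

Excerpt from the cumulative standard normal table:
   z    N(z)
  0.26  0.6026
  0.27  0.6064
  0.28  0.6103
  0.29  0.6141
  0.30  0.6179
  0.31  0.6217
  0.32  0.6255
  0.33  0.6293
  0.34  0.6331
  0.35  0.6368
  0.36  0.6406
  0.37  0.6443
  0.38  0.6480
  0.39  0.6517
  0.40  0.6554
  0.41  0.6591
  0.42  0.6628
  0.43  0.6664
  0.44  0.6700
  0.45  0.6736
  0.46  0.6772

-0.3594

σ√T = 0.39·√1 = 0.3900
d₁ = [ln(267/271) + (0.08 + 0.39²/2)·1] / 0.3900 = [-0.0149 + 0.1561] / 0.3900 = 0.3620 which rounds to 0.36
N(d₁) = N(0.36) = 0.6406
Δ_put = N(d₁) − 1 = 0.6406 − 1 = -0.3594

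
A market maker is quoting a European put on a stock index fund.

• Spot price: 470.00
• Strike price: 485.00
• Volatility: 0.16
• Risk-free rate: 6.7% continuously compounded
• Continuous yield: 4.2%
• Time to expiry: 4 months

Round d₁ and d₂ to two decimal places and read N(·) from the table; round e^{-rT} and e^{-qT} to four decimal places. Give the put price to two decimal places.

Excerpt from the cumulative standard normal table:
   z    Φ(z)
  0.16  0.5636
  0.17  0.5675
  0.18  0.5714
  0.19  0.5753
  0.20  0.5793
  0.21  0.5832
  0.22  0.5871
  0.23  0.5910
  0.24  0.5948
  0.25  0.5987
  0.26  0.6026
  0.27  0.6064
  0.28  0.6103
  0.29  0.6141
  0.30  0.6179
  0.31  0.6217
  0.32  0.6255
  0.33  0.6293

24.57

T = 0.3333;  σ√T = 0.0924
ln(S/K) + (r − q + σ²/2)T = ln(470/485) + (0.067 − 0.042 + 0.16²/2)·0.3333 = -0.0314 + 0.0126 = -0.0188
d₁ = -0.0188 / 0.0924 = -0.2037 ≈ -0.20
d₂ = d₁ − σ√T = -0.2037 − 0.0924 = -0.2961 ≈ -0.30
e^(−qT) = e^(−0.042·0.3333) = 0.9861;  e^(−rT) = e^(−0.067·0.3333) = 0.9779
N(−d₂) = N(0.30) = 0.6179;  N(−d₁) = N(0.20) = 0.5793
P = 485·0.9779·0.6179 − 470·0.9861·0.5793 = 293.0585 − 268.4864 = 24.5721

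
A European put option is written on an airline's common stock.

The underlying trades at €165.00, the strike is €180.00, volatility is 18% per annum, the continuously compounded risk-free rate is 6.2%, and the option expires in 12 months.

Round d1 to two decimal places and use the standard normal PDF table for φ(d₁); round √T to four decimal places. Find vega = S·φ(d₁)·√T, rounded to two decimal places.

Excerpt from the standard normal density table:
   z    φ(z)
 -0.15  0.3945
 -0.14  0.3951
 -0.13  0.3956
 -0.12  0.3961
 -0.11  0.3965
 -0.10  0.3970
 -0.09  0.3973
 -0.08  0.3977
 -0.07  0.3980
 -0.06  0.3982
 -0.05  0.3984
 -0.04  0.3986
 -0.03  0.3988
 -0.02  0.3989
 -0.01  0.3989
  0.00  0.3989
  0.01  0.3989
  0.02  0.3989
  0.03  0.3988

σ√T = 0.18 × 1.0000 = 0.1800
d₁ = [ln(165/180) + (0.062 + 0.18²/2)·1] / 0.1800 = [-0.0870 + 0.0782] / 0.1800 = -0.0490 → -0.05
√T = √1 = 1.0000
φ(d₁) = φ(-0.05) = 0.3984
vega = S·φ(d₁)·√T = 165·0.3984·1.0000 = 65.7360
(Vega is the same for a European call and put with the same parameters.)

65.74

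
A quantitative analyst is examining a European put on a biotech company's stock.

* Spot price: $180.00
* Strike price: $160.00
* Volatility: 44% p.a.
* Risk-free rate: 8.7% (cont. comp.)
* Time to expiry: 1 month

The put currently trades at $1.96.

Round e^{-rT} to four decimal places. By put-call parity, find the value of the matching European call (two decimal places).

$23.11

exp(−rT) = exp(−0.087·0.08333) = 0.9928
Put-call parity: C − P = S − K·e^(−rT) = 180 − 160·0.9928 = 180 − 158.8480 = 21.1520
C = P + (C − P) = 1.96 + (21.1520) = 23.1120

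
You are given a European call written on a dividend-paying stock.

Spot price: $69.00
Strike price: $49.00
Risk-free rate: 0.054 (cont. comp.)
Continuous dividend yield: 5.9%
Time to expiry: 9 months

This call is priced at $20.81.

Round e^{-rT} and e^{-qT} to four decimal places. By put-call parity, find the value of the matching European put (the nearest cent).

e^(−qT) = e^(−0.059·0.75) = 0.9567;  e^(−rT) = e^(−0.054·0.75) = 0.9603
Put-call parity: C − P = S·e^(−qT) − K·e^(−rT) = 69·0.9567 − 49·0.9603 = 66.0123 − 47.0547 = 18.9576
P = C − (C − P) = 20.81 − (18.9576) = 1.8524

$1.85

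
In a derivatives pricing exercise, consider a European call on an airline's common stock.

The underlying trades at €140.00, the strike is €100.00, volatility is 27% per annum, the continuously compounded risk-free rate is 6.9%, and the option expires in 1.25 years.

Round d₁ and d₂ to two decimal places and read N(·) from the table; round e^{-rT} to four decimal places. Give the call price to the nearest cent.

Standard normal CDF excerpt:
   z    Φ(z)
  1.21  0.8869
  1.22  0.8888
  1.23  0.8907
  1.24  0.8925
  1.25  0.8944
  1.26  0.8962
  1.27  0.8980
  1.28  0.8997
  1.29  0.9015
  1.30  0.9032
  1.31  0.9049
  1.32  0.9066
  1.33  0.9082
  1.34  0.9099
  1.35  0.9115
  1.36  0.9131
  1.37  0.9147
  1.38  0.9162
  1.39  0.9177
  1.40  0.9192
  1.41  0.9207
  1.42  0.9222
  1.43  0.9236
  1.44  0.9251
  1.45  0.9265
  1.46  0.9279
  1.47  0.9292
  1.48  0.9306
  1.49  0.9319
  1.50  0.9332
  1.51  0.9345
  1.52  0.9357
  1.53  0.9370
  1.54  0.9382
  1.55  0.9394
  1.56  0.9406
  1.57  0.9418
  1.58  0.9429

€49.46

T = 1.25;  σ√T = 0.3019
d₁ = [ln(140/100) + (0.069 + ½·0.27²)·1.25] / (σ√T) = (0.3365 + 0.1318) / 0.3019 = 1.5513 → 1.55
d₂ = 1.5513 − 0.3019 = 1.2494 → 1.25
exp(−rT) = exp(−0.069·1.25) = 0.9174
N(d₁) = N(1.55) = 0.9394;  N(d₂) = N(1.25) = 0.8944
C = 140·0.9394 − 100·0.9174·0.8944 = 131.5160 − 82.0523 = 49.4637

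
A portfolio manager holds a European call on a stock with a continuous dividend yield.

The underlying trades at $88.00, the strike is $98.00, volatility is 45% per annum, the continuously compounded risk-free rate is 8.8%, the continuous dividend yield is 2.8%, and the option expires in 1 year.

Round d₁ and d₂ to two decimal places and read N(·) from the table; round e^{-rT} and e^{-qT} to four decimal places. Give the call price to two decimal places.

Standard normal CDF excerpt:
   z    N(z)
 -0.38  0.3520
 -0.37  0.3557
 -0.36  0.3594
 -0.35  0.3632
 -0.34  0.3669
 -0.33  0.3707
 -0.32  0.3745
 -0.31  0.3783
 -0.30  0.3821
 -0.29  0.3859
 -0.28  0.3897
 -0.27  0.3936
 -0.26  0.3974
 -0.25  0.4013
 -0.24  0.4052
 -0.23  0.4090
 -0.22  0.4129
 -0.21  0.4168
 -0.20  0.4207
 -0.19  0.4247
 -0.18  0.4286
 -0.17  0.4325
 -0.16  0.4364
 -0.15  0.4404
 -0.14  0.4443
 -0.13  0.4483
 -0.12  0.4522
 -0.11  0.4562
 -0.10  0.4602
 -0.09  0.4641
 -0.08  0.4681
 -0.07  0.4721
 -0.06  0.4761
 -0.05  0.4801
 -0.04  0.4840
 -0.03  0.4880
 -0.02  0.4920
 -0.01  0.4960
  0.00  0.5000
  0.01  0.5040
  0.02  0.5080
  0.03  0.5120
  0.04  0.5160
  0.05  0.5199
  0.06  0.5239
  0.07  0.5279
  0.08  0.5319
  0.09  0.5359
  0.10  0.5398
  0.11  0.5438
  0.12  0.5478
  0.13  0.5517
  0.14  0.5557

$13.61

σ√T = 0.45 × 1.0000 = 0.4500
ln(S/K) + (r − q + σ²/2)T = ln(88/98) + (0.088 − 0.028 + 0.45²/2)·1 = -0.1076 + 0.1613 = 0.0536
d₁ = 0.0536 / 0.4500 = 0.1192 which rounds to 0.12
d₂ = d₁ − σ√T = 0.1192 − 0.4500 = -0.3308 which rounds to -0.33
e^(−qT) = e^(−0.028·1) = 0.9724;  e^(−rT) = e^(−0.088·1) = 0.9158
N(d₁) = N(0.12) = 0.5478;  N(d₂) = N(-0.33) = 0.3707
C = 88·0.9724·0.5478 − 98·0.9158·0.3707 = 46.8759 − 33.2697 = 13.6062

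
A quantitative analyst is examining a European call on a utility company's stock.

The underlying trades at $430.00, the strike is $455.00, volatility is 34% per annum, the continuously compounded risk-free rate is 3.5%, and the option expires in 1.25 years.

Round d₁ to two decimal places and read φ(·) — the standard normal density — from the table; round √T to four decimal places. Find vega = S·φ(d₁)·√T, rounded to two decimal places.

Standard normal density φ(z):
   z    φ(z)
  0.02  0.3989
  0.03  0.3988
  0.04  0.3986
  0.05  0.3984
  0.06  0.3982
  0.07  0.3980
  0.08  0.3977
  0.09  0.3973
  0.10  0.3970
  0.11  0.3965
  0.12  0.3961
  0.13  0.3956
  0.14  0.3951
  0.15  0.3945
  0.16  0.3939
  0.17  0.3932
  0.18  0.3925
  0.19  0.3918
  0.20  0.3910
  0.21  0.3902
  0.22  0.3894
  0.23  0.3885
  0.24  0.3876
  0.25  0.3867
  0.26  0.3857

σ√T = 0.34·√1.25 = 0.3801
d₁ = [ln(430/455) + (0.035 + 0.34²/2)·1.25] / 0.3801 = [-0.0565 + 0.1160] / 0.3801 = 0.1565 ≈ 0.16
√T = √1.25 = 1.1180
φ(d₁) = φ(0.16) = 0.3939
vega = S·φ(d₁)·√T = 430·0.3939·1.1180 = 189.3635
(Call and put vega coincide under Black-Scholes.)

189.36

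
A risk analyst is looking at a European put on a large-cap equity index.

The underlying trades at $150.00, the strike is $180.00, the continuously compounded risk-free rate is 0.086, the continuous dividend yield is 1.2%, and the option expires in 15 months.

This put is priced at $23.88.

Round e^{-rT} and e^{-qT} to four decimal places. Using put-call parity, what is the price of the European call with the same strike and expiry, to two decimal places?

$9.99

e^(−qT) = e^(−0.012·1.25) = 0.9851;  e^(−rT) = e^(−0.086·1.25) = 0.8981
Put-call parity: C − P = S·e^(−qT) − K·e^(−rT) = 150·0.9851 − 180·0.8981 = 147.7650 − 161.6580 = -13.8930
C = P + (C − P) = 23.88 + (-13.8930) = 9.9870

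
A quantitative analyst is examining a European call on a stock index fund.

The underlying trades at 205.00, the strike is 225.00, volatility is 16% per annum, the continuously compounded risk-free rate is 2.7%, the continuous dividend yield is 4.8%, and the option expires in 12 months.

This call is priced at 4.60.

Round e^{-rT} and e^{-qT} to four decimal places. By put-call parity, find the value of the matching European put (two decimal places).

28.23

e^(−qT) = e^(−0.048·1) = 0.9531;  e^(−rT) = e^(−0.027·1) = 0.9734
Put-call parity: C − P = S·e^(−qT) − K·e^(−rT) = 205·0.9531 − 225·0.9734 = 195.3855 − 219.0150 = -23.6295
P = C − (C − P) = 4.60 − (-23.6295) = 28.2295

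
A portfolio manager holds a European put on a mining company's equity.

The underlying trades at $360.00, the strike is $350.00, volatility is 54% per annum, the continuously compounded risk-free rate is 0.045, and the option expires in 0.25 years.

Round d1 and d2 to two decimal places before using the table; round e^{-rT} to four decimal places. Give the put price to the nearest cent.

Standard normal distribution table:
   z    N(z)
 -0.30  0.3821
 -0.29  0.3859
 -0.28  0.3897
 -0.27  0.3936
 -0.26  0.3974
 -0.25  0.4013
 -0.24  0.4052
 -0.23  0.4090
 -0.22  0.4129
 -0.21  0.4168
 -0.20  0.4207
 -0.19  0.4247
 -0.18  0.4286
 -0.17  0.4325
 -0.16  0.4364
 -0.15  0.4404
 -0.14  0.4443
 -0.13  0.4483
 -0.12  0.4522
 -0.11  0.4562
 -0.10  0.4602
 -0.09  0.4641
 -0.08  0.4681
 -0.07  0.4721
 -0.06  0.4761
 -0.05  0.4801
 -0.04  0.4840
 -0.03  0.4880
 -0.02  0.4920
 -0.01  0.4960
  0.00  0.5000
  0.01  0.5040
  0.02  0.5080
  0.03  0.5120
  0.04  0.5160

σ√T = 0.54 × 0.5000 = 0.2700
ln(S/K) + (r + σ²/2)T = ln(360/350) + (0.045 + 0.54²/2)·0.25 = 0.0282 + 0.0477 = 0.0759
d₁ = 0.0759 / 0.2700 = 0.2810 → 0.28
d₂ = d₁ − σ√T = 0.2810 − 0.2700 = 0.0110 → 0.01
e^(−rT) = e^(−0.045·0.25) = 0.9888
N(−d₂) = N(-0.01) = 0.4960;  N(−d₁) = N(-0.28) = 0.3897
P = 350·0.9888·0.4960 − 360·0.3897 = 171.6557 − 140.2920 = 31.3637

$31.36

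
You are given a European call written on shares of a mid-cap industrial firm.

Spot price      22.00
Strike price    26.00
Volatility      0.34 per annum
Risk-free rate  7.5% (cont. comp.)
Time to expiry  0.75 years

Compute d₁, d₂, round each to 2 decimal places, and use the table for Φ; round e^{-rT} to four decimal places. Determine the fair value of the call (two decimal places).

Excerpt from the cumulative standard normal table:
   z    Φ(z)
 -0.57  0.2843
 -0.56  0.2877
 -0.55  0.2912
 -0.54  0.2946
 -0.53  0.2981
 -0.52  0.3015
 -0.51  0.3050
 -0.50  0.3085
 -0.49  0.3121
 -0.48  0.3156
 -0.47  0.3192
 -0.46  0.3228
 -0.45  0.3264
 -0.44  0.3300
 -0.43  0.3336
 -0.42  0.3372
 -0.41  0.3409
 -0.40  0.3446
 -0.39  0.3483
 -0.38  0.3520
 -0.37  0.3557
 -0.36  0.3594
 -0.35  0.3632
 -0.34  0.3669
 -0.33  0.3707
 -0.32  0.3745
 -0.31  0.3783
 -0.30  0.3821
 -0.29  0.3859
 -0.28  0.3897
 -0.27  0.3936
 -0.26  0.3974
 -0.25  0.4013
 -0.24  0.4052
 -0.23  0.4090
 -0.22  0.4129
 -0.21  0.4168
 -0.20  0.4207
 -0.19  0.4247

σ√T = 0.34 × 0.8660 = 0.2944
ln(S/K) + (r + σ²/2)T = ln(22/26) + (0.075 + 0.34²/2)·0.75 = -0.1671 + 0.0996 = -0.0675
d₁ = -0.0675 / 0.2944 = -0.2291 which rounds to -0.23
d₂ = d₁ − σ√T = -0.2291 − 0.2944 = -0.5235 which rounds to -0.52
e^(−rT) = e^(−0.075·0.75) = 0.9453
C = 22·N(-0.23) − 26·0.9453·N(-0.52) = 22·0.4090 − 26·0.9453·0.3015 = 8.9980 − 7.4102 = 1.5878

1.59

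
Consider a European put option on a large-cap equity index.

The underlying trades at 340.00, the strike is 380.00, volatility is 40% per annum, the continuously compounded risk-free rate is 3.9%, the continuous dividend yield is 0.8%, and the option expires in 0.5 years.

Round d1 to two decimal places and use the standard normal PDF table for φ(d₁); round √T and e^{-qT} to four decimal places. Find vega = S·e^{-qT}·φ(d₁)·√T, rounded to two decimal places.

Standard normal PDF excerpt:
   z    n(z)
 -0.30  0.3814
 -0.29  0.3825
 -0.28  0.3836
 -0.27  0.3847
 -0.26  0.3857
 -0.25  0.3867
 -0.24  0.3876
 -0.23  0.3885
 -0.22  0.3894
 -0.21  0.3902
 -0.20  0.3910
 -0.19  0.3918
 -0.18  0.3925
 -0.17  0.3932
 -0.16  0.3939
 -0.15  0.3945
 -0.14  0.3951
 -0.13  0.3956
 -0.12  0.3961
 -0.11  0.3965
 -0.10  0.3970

σ√T = 0.4 × 0.7071 = 0.2828
ln(S/K) + (r − q + σ²/2)T = ln(340/380) + (0.039 − 0.008 + 0.4²/2)·0.5 = -0.1112 + 0.0555 = -0.0557
d₁ = -0.0557 / 0.2828 = -0.1970 ⇒ -0.20
√T = √0.5 = 0.7071
φ(d₁) = φ(-0.20) = 0.3910
exp(−qT) = exp(−0.008·0.5) = 0.9960
vega = S·exp(−qT)·φ(d₁)·√T = 340·0.9960·0.3910·0.7071 = 93.6259

93.63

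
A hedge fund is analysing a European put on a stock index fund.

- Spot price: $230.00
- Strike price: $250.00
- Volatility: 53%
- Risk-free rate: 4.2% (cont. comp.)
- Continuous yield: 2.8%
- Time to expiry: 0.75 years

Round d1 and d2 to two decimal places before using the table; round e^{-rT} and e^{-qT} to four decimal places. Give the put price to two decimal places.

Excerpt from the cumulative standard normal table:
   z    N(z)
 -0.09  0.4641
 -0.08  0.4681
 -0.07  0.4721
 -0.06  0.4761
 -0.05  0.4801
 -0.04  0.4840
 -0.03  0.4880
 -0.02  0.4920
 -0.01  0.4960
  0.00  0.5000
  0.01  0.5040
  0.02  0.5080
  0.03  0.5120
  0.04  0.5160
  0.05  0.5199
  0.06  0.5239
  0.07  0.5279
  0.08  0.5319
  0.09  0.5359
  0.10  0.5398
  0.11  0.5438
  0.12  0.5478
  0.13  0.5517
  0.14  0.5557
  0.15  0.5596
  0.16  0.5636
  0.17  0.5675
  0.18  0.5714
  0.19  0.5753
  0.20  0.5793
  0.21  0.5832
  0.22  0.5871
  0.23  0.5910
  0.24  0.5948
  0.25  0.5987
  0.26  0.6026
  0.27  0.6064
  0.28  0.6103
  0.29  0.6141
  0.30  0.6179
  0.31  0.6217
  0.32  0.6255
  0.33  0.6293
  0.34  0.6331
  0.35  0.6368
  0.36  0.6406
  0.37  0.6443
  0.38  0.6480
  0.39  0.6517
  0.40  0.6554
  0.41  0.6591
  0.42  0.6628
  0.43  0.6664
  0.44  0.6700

$51.55

σ√T = 0.53·√0.75 = 0.4590
ln(S/K) + (r − q + σ²/2)T = ln(230/250) + (0.042 − 0.028 + 0.53²/2)·0.75 = -0.0834 + 0.1158 = 0.0325
d₁ = 0.0325 / 0.4590 = 0.0707 ≈ 0.07
d₂ = d₁ − σ√T = 0.0707 − 0.4590 = -0.3883 ≈ -0.39
e^(−qT) = e^(−0.028·0.75) = 0.9792;  e^(−rT) = e^(−0.042·0.75) = 0.9690
N(−d₂) = N(0.39) = 0.6517;  N(−d₁) = N(-0.07) = 0.4721
P = 250·0.9690·0.6517 − 230·0.9792·0.4721 = 157.8743 − 106.3245 = 51.5499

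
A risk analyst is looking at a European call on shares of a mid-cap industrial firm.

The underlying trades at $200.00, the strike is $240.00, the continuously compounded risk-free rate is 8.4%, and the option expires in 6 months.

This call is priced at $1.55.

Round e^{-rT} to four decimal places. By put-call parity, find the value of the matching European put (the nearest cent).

exp(−rT) = exp(−0.084·0.5) = 0.9589
Put-call parity: C − P = S − K·e^(−rT) = 200 − 240·0.9589 = 200 − 230.1360 = -30.1360
P = C − (C − P) = 1.55 − (-30.1360) = 31.6860

$31.69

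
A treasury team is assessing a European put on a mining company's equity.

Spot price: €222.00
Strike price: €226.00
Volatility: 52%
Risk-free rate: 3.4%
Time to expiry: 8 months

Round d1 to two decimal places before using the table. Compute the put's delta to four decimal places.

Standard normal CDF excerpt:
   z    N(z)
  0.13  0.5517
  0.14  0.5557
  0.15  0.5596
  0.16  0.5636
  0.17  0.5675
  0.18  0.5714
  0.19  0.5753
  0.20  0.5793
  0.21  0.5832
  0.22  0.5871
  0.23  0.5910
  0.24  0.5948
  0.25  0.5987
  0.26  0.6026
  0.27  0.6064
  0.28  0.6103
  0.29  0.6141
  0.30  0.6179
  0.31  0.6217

-0.4129

σ√T = 0.52·√0.6667 = 0.4246
d₁ = [ln(222/226) + (0.034 + ½·0.52²)·0.6667] / (σ√T) = (-0.0179 + 0.1128) / 0.4246 = 0.2236 which rounds to 0.22
N(d₁) = N(0.22) = 0.5871
Δ_put = N(d₁) − 1 = 0.5871 − 1 = -0.4129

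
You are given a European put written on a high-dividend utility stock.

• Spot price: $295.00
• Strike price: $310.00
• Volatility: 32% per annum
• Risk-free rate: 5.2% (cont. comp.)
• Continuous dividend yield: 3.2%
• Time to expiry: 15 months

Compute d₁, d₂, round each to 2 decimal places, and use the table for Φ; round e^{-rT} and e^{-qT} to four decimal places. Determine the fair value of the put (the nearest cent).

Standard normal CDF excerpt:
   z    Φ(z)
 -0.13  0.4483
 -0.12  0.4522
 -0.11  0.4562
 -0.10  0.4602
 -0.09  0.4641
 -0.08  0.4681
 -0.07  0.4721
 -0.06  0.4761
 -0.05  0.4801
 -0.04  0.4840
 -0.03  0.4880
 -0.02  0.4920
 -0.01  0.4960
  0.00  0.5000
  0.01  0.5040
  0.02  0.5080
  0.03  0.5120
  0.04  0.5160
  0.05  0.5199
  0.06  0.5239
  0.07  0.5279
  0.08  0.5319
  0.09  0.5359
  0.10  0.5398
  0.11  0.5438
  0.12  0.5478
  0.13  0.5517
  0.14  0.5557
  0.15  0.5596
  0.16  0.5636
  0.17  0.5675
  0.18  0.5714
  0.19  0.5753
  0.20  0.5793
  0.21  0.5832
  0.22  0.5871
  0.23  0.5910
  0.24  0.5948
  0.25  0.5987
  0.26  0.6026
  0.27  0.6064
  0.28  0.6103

σ√T = 0.32·√1.25 = 0.3578
d₁ = [ln(295/310) + (0.052 − 0.032 + ½·0.32²)·1.25] / (σ√T) = (-0.0496 + 0.0890) / 0.3578 = 0.1101 which rounds to 0.11
d₂ = 0.1101 − 0.3578 = -0.2476 which rounds to -0.25
exp(−qT) = exp(−0.032·1.25) = 0.9608;  exp(−rT) = exp(−0.052·1.25) = 0.9371
N(−d₂) = N(0.25) = 0.5987;  N(−d₁) = N(-0.11) = 0.4562
P = 310·0.9371·0.5987 − 295·0.9608·0.4562 = 173.9229 − 129.3035 = 44.6194

$44.62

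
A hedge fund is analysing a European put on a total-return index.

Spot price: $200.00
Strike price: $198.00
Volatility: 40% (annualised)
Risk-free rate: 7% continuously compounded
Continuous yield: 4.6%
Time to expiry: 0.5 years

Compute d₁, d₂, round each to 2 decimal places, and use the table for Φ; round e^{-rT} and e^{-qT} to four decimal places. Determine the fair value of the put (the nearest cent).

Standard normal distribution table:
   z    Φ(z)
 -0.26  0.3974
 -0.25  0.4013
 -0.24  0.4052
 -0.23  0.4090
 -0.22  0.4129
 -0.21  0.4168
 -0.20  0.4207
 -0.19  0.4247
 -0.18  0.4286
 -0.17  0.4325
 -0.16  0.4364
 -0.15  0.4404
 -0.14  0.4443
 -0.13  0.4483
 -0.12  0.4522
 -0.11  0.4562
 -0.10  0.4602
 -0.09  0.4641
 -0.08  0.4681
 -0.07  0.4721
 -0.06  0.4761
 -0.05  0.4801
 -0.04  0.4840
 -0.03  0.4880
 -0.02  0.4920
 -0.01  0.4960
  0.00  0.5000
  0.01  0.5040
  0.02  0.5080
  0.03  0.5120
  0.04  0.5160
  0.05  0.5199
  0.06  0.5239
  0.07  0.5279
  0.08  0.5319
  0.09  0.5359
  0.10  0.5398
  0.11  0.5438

σ√T = 0.4 × 0.7071 = 0.2828
ln(S/K) + (r − q + σ²/2)T = ln(200/198) + (0.07 − 0.046 + 0.4²/2)·0.5 = 0.0101 + 0.0520 = 0.0621
d₁ = 0.0621 / 0.2828 = 0.2194 ⇒ 0.22
d₂ = d₁ − σ√T = 0.2194 − 0.2828 = -0.0635 ⇒ -0.06
e^(−qT) = e^(−0.046·0.5) = 0.9773;  e^(−rT) = e^(−0.07·0.5) = 0.9656
P = 198·0.9656·N(0.06) − 200·0.9773·N(-0.22) = 198·0.9656·0.5239 − 200·0.9773·0.4129 = 100.1638 − 80.7054 = 19.4584

$19.46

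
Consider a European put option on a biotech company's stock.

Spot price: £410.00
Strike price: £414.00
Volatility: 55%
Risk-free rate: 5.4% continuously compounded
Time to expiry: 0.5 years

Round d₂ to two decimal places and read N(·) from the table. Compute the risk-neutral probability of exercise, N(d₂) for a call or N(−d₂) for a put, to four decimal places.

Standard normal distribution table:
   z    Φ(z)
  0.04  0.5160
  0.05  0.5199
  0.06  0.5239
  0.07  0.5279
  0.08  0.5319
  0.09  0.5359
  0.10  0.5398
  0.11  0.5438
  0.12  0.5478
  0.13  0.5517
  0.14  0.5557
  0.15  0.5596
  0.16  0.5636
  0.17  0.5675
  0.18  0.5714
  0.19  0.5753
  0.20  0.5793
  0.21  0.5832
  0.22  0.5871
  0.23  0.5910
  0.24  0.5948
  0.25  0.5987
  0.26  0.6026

T = 0.5;  σ√T = 0.3889
d₁ = [ln(410/414) + (0.054 + 0.55²/2)·0.5] / 0.3889 = [-0.0097 + 0.1026] / 0.3889 = 0.2389 which rounds to 0.24
d₂ = d₁ − σ√T = 0.2389 − 0.3889 = -0.1500 which rounds to -0.15
Risk-neutral Pr[S_T < K] = N(−d₂) = N(0.15) = 0.5596

0.5596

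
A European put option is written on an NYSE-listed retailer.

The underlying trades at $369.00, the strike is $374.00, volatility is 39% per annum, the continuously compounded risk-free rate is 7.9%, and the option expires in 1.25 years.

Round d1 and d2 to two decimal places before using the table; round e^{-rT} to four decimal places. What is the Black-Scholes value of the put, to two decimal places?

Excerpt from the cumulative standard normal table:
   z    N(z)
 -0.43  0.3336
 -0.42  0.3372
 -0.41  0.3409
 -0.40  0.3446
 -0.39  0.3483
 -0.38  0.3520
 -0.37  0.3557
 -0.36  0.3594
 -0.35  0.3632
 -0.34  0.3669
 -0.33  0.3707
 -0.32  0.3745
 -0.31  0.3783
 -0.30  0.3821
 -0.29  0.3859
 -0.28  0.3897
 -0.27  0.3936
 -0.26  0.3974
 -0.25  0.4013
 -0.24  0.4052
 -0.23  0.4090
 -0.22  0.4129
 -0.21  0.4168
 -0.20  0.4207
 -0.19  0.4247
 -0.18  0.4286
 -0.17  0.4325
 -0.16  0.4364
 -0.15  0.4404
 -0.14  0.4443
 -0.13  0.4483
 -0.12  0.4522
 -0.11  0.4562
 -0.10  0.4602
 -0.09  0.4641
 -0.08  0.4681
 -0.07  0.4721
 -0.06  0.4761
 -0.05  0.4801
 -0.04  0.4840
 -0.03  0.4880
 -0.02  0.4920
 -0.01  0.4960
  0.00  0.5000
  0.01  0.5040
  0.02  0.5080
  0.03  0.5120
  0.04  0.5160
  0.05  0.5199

σ√T = 0.39·√1.25 = 0.4360
d₁ = [ln(369/374) + (0.079 + 0.39²/2)·1.25] / 0.4360 = [-0.0135 + 0.1938] / 0.4360 = 0.4136 ≈ 0.41
d₂ = d₁ − σ√T = 0.4136 − 0.4360 = -0.0224 ≈ -0.02
exp(−rT) = exp(−0.079·1.25) = 0.9060
P = 374·0.9060·N(0.02) − 369·N(-0.41) = 374·0.9060·0.5080 − 369·0.3409 = 172.1328 − 125.7921 = 46.3407

$46.34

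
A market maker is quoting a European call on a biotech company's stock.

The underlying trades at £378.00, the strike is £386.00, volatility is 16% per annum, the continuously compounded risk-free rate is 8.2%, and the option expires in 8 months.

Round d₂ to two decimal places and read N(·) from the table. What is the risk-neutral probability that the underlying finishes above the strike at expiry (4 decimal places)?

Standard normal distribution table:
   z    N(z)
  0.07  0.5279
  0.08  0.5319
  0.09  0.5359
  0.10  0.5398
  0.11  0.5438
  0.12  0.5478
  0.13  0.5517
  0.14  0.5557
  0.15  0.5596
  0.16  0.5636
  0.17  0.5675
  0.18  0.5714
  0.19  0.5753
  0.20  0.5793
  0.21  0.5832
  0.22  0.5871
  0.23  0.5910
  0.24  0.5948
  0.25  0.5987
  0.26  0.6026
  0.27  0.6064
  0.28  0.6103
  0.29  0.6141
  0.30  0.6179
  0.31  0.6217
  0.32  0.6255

0.5753

σ√T = 0.16 × 0.8165 = 0.1306
d₁ = [ln(378/386) + (0.082 + 0.16²/2)·0.6667] / 0.1306 = [-0.0209 + 0.0632] / 0.1306 = 0.3235 → 0.32
d₂ = d₁ − σ√T = 0.3235 − 0.1306 = 0.1928 → 0.19
Risk-neutral Pr[S_T > K] = N(d₂) = N(0.19) = 0.5753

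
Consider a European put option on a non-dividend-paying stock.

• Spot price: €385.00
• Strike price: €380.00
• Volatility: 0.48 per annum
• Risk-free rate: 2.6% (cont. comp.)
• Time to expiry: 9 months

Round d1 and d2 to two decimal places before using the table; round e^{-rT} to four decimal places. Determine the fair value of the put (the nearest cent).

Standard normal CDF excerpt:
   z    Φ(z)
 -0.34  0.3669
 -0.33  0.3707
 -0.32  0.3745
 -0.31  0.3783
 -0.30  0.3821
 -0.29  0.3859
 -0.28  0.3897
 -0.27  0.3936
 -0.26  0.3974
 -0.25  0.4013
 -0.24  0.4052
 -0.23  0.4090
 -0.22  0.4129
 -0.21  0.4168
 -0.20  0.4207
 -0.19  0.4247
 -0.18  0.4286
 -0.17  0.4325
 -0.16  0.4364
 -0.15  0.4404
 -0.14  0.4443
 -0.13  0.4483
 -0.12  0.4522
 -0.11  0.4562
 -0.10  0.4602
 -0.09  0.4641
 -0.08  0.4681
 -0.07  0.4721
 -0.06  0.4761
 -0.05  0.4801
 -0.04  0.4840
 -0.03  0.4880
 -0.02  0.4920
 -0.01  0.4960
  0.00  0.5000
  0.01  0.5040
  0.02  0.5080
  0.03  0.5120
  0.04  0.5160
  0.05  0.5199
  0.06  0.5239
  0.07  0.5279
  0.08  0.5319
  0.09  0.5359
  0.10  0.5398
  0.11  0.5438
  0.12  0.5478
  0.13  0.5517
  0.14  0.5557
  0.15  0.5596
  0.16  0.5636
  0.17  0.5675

T = 0.75;  σ√T = 0.4157
d₁ = [ln(385/380) + (0.026 + ½·0.48²)·0.75] / (σ√T) = (0.0131 + 0.1059) / 0.4157 = 0.2862 which rounds to 0.29
d₂ = 0.2862 − 0.4157 = -0.1295 which rounds to -0.13
e^(−rT) = e^(−0.026·0.75) = 0.9807
N(−d₂) = N(0.13) = 0.5517;  N(−d₁) = N(-0.29) = 0.3859
P = 380·0.9807·0.5517 − 385·0.3859 = 205.5998 − 148.5715 = 57.0283

€57.03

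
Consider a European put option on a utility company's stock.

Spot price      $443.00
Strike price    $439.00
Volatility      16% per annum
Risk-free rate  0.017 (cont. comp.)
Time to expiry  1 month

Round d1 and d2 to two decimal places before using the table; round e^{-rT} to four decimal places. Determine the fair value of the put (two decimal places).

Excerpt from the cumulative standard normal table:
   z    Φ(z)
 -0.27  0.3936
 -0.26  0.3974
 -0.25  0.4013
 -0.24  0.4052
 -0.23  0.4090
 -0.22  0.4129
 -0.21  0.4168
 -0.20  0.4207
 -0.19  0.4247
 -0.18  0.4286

σ√T = 0.16 × 0.2887 = 0.0462
d₁ = [ln(443/439) + (0.017 + 0.16²/2)·0.08333] / 0.0462 = [0.0091 + 0.0025] / 0.0462 = 0.2501 which rounds to 0.25
d₂ = d₁ − σ√T = 0.2501 − 0.0462 = 0.2040 which rounds to 0.20
e^(−rT) = e^(−0.017·0.08333) = 0.9986
N(−d₂) = N(-0.20) = 0.4207;  N(−d₁) = N(-0.25) = 0.4013
P = 439·0.9986·0.4207 − 443·0.4013 = 184.4287 − 177.7759 = 6.6528

$6.65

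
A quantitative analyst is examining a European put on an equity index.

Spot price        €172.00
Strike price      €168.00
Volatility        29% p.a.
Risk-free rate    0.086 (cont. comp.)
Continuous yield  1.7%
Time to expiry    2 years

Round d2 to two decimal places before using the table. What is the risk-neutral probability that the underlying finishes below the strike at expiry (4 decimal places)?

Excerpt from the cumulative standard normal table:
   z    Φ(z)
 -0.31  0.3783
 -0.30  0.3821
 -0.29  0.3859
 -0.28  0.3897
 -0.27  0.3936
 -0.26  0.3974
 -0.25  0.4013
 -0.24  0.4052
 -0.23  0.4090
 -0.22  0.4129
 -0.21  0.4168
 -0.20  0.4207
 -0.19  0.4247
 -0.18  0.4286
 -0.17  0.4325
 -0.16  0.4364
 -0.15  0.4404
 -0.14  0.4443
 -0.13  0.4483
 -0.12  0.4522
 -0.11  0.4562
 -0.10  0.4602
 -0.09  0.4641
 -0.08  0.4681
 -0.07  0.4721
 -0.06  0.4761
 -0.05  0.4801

0.4247

σ√T = 0.29 × 1.4142 = 0.4101
d₁ = [ln(172/168) + (0.086 − 0.017 + 0.29²/2)·2] / 0.4101 = [0.0235 + 0.2221] / 0.4101 = 0.5989 → 0.60
d₂ = d₁ − σ√T = 0.5989 − 0.4101 = 0.1888 → 0.19
Risk-neutral Pr[S_T < K] = N(−d₂) = N(-0.19) = 0.4247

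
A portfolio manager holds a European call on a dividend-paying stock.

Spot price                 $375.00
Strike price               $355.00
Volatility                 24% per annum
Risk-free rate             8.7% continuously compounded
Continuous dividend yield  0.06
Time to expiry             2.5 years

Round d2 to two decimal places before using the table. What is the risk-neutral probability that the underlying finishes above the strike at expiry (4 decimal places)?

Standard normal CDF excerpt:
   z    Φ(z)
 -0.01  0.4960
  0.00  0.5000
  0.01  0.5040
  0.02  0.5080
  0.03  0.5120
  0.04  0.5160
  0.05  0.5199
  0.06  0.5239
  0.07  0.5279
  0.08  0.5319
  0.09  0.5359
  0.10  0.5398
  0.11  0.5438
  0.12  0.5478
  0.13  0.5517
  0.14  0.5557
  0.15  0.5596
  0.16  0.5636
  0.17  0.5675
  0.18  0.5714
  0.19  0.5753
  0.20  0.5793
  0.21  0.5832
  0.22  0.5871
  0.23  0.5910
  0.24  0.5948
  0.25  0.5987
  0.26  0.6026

0.5517

T = 2.5;  σ√T = 0.3795
d₁ = [ln(375/355) + (0.087 − 0.06 + 0.24²/2)·2.5] / 0.3795 = [0.0548 + 0.1395] / 0.3795 = 0.5120 ≈ 0.51
d₂ = d₁ − σ√T = 0.5120 − 0.3795 = 0.1326 ≈ 0.13
Pr(exercise) under Q = N(d₂) = 0.5517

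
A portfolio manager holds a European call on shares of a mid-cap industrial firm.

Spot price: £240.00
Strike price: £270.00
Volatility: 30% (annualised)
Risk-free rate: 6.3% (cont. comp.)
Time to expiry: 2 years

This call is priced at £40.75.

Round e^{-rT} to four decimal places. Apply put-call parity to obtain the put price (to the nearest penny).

e^(−rT) = e^(−0.063·2) = 0.8816
Put-call parity: C − P = S − K·e^(−rT) = 240 − 270·0.8816 = 240 − 238.0320 = 1.9680
P = C − (C − P) = 40.75 − (1.9680) = 38.7820

£38.78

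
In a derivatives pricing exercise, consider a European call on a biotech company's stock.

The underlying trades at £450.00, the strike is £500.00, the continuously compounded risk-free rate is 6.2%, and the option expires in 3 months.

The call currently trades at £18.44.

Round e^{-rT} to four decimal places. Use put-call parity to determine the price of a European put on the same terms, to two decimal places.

e^(−rT) = e^(−0.062·0.25) = 0.9846
Put-call parity: C − P = S − K·e^(−rT) = 450 − 500·0.9846 = 450 − 492.3000 = -42.3000
P = C − (C − P) = 18.44 − (-42.3000) = 60.7400

£60.74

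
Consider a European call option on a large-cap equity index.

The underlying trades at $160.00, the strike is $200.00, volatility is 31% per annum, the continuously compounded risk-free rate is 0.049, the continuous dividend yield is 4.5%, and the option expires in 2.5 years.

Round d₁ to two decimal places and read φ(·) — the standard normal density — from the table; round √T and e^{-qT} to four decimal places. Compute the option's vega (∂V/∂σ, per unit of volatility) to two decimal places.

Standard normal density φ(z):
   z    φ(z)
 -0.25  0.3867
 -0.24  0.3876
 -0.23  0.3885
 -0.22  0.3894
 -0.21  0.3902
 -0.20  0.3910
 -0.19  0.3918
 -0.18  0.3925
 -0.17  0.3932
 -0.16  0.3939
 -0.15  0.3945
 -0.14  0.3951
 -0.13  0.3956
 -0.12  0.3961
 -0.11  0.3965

σ√T = 0.31·√2.5 = 0.4902
d₁ = [ln(160/200) + (0.049 − 0.045 + 0.31²/2)·2.5] / 0.4902 = [-0.2231 + 0.1301] / 0.4902 = -0.1898 ⇒ -0.19
√T = √2.5 = 1.5811
φ(d₁) = φ(-0.19) = 0.3918
e^(−qT) = e^(−0.045·2.5) = 0.8936
vega = S·e^(−qT)·φ(d₁)·√T = 160·0.8936·0.3918·1.5811 = 88.5701
(The put has the same vega.)

88.57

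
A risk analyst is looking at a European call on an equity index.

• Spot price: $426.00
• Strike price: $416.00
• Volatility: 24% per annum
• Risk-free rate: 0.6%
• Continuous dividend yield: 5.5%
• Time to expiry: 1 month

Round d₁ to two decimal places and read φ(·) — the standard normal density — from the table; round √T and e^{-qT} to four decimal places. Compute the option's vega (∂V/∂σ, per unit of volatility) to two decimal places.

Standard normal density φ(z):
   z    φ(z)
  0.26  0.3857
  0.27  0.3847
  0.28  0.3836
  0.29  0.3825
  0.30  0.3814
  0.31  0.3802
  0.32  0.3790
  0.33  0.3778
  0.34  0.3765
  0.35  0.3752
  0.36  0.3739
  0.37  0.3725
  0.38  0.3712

T = 0.08333;  σ√T = 0.0693
d₁ = [ln(426/416) + (0.006 − 0.055 + 0.24²/2)·0.08333] / 0.0693 = [0.0238 − 0.0017] / 0.0693 = 0.3186 → 0.32
√T = √0.08333 = 0.2887
φ(d₁) = φ(0.32) = 0.3790
e^(−qT) = e^(−0.055·0.08333) = 0.9954
vega = S·e^(−qT)·φ(d₁)·√T = 426·0.9954·0.3790·0.2887 = 46.3974

46.40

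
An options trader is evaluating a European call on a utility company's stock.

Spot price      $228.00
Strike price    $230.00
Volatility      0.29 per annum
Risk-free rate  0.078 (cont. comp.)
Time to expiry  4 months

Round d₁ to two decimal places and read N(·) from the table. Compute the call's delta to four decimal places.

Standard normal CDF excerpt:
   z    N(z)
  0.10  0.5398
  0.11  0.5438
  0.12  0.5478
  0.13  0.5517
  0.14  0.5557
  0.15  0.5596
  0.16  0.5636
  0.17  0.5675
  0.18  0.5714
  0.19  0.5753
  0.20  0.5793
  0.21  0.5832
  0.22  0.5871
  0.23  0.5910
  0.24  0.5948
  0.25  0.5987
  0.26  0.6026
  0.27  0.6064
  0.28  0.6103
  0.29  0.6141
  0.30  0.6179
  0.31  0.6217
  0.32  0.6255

σ√T = 0.29·√0.3333 = 0.1674
ln(S/K) + (r + σ²/2)T = ln(228/230) + (0.078 + 0.29²/2)·0.3333 = -0.0087 + 0.0400 = 0.0313
d₁ = 0.0313 / 0.1674 = 0.1868 ≈ 0.19
N(d₁) = N(0.19) = 0.5753
Δ_call = N(d₁) = 0.5753

0.5753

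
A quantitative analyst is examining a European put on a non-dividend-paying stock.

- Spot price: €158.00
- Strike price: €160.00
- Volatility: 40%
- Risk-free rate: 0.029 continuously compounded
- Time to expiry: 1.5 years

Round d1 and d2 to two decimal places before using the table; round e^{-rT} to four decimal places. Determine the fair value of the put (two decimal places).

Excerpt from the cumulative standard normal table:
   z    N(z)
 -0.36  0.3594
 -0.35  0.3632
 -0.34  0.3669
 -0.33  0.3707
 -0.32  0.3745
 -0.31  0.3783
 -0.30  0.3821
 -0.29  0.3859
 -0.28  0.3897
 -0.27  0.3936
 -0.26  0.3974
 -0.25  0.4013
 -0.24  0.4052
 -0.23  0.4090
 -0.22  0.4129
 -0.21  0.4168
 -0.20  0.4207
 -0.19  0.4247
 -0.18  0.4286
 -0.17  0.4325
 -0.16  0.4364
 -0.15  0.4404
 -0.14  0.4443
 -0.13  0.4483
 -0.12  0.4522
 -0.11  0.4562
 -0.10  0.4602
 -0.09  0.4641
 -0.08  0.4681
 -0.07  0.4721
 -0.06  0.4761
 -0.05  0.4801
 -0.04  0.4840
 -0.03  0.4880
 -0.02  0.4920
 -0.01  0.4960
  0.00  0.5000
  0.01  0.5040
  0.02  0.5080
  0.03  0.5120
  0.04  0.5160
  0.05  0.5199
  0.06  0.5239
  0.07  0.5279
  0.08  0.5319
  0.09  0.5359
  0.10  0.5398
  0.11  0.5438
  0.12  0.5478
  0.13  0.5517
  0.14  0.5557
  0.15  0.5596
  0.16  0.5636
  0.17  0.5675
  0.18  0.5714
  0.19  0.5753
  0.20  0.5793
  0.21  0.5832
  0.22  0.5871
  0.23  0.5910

σ√T = 0.4·√1.5 = 0.4899
d₁ = [ln(158/160) + (0.029 + 0.4²/2)·1.5] / 0.4899 = [-0.0126 + 0.1635] / 0.4899 = 0.3081 → 0.31
d₂ = d₁ − σ√T = 0.3081 − 0.4899 = -0.1818 → -0.18
exp(−rT) = exp(−0.029·1.5) = 0.9574
P = 160·0.9574·N(0.18) − 158·N(-0.31) = 160·0.9574·0.5714 − 158·0.3783 = 87.5293 − 59.7714 = 27.7579

€27.76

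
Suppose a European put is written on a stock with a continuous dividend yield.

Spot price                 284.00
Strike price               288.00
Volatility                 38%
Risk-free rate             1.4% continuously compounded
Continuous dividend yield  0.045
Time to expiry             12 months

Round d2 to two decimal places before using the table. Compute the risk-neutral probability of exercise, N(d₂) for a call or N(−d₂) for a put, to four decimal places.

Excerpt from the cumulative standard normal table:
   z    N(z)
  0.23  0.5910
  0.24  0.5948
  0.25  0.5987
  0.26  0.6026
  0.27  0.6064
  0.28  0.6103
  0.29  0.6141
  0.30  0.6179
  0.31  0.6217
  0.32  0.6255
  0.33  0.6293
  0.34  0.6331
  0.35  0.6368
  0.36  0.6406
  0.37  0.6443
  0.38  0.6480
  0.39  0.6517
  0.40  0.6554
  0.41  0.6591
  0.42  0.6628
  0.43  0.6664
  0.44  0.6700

0.6217

σ√T = 0.38·√1 = 0.3800
ln(S/K) + (r − q + σ²/2)T = ln(284/288) + (0.014 − 0.045 + 0.38²/2)·1 = -0.0140 + 0.0412 = 0.0272
d₁ = 0.0272 / 0.3800 = 0.0716 which rounds to 0.07
d₂ = d₁ − σ√T = 0.0716 − 0.3800 = -0.3084 which rounds to -0.31
Pr(exercise) under Q = N(−d₂) = N(0.31) = 0.6217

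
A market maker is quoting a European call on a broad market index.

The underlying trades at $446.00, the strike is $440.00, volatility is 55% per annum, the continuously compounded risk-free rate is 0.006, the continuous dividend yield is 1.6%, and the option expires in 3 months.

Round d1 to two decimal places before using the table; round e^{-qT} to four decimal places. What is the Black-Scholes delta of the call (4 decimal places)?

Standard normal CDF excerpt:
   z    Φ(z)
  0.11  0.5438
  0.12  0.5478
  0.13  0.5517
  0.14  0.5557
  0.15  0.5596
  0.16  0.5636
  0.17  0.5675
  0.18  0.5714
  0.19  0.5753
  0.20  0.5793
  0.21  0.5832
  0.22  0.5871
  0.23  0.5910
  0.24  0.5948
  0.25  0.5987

T = 0.25;  σ√T = 0.2750
d₁ = [ln(446/440) + (0.006 − 0.016 + ½·0.55²)·0.25] / (σ√T) = (0.0135 + 0.0353) / 0.2750 = 0.1777 ≈ 0.18
N(d₁) = N(0.18) = 0.5714
Δ_call = e^(−qT)·N(d₁) = 0.9960·0.5714 = 0.5691

0.5691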